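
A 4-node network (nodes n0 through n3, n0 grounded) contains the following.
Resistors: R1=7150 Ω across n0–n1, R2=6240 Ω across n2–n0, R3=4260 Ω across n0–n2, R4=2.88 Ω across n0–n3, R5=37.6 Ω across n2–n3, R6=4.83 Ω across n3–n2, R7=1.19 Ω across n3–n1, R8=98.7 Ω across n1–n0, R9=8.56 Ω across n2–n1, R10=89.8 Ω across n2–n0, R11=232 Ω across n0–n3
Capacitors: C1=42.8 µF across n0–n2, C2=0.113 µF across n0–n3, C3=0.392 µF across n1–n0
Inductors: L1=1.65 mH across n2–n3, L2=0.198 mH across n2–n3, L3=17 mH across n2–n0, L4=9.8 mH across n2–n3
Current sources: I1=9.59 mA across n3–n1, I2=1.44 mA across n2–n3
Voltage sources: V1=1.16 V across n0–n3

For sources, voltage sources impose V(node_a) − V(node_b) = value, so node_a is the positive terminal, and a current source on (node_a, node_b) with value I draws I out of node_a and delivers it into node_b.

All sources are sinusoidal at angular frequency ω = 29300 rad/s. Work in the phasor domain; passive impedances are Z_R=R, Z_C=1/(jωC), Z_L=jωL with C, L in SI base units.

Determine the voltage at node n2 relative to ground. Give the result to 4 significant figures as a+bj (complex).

0.08646+0.3970j V

Element admittances at ω=29300 rad/s:
  Y(R1) = 0.0001399+0.000j S between n0,n1
  Y(C1) = 0.000+1.254j S between n0,n2
  Y(R2) = 0.0001603+0.000j S between n2,n0
  Y(L1) = 0.000-0.02068j S between n2,n3
  Y(C2) = 0.000+0.003311j S between n0,n3
  Y(L2) = 0.000-0.1724j S between n2,n3
  Y(R3) = 0.0002347+0.000j S between n0,n2
  Y(R4) = 0.3472+0.000j S between n0,n3
  Y(L3) = 0.000-0.002008j S between n2,n0
  Y(R5) = 0.02660+0.000j S between n2,n3
  Y(L4) = 0.000-0.003483j S between n2,n3
  Y(R6) = 0.2070+0.000j S between n3,n2
  Y(C3) = 0.000+0.01149j S between n1,n0
  I1: injects 0.00959 A into n1 (from n3)
  Y(R7) = 0.8403+0.000j S between n3,n1
  Y(R8) = 0.01013+0.000j S between n1,n0
  Y(R9) = 0.1168+0.000j S between n2,n1
  Y(R10) = 0.01114+0.000j S between n2,n0
  Y(R11) = 0.004310+0.000j S between n0,n3
  I2: injects 0.00144 A into n3 (from n2)
  V1: constraint V(n0)−V(n3) = 1.16
Assemble and solve the 4×4 MNA system:
  V(n1)=-0.9865+0.05965j  V(n2)=0.08646+0.3970j  V(n3)=-1.160+0.000j
  i(V1)=-0.9146+0.09826j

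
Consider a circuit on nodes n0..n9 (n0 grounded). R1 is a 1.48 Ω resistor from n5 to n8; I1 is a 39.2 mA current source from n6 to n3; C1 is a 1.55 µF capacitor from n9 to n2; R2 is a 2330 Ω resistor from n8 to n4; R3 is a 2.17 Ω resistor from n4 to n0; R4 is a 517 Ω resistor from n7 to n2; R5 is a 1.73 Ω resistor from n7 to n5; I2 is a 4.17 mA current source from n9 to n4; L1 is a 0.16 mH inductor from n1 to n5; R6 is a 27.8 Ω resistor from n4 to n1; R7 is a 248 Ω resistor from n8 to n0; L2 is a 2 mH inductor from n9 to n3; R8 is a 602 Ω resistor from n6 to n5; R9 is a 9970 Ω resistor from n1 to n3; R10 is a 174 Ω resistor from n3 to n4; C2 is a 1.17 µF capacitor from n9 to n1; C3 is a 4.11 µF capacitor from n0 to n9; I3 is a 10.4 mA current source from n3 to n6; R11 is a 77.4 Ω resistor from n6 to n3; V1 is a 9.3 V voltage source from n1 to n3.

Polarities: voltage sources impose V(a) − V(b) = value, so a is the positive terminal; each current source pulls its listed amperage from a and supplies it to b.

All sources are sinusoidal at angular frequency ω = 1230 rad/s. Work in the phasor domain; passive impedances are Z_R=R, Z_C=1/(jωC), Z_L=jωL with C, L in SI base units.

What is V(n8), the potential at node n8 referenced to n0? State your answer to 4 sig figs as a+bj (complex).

1.173+0.9703j V

Element admittances at ω=1230 rad/s:
  Y(R1) = 0.6757+0.000j S between n5,n8
  I1: injects 0.0392 A into n3 (from n6)
  Y(C1) = 0.000+0.001906j S between n9,n2
  Y(R2) = 0.0004292+0.000j S between n8,n4
  Y(R3) = 0.4608+0.000j S between n4,n0
  Y(R4) = 0.001934+0.000j S between n7,n2
  Y(R5) = 0.5780+0.000j S between n7,n5
  I2: injects 0.00417 A into n4 (from n9)
  Y(L1) = 0.000-5.081j S between n1,n5
  Y(R6) = 0.03597+0.000j S between n4,n1
  Y(R7) = 0.004032+0.000j S between n8,n0
  Y(L2) = 0.000-0.4065j S between n9,n3
  Y(R8) = 0.001661+0.000j S between n6,n5
  Y(R9) = 0.0001003+0.000j S between n1,n3
  Y(R10) = 0.005747+0.000j S between n3,n4
  Y(C2) = 0.000+0.001439j S between n9,n1
  Y(C3) = 0.000+0.005055j S between n0,n9
  I3: injects 0.0104 A into n6 (from n3)
  Y(R11) = 0.01292+0.000j S between n6,n3
  V1: constraint V(n1)−V(n3) = 9.3
Assemble and solve the 10×10 MNA system:
  V(n1)=1.179+0.9828j  V(n2)=-3.512-3.739j  V(n3)=-8.121+0.9828j  V(n4)=0.0007835+0.08234j  V(n5)=1.181+0.9766j  V(n6)=-9.037+0.9821j  V(n7)=1.166+0.9609j  V(n8)=1.173+0.9703j  V(n9)=-8.280+1.007j
  i(V1)=-0.07459-0.05938j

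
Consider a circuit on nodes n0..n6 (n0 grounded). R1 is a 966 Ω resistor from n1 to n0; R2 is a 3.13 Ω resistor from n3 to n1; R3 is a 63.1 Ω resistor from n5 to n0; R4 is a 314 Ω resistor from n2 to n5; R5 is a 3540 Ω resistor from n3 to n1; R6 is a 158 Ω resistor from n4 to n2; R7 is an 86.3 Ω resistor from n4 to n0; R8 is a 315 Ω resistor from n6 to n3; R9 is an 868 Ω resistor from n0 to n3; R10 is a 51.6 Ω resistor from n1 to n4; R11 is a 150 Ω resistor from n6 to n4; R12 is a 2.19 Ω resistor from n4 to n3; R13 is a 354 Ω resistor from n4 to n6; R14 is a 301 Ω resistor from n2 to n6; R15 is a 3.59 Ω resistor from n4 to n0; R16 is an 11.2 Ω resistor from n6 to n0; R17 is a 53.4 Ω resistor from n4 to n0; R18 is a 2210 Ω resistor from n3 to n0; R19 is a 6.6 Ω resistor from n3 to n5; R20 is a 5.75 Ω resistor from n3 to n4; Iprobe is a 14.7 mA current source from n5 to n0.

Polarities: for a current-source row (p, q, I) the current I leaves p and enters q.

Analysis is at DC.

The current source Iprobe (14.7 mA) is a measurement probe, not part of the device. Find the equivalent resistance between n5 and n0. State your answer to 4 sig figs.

Element admittances at DC:
  Y(R1) = 0.001035 S between n1,n0
  Y(R2) = 0.3195 S between n3,n1
  Y(R3) = 0.01585 S between n5,n0
  Y(R4) = 0.003185 S between n2,n5
  Y(R5) = 0.0002825 S between n3,n1
  Y(R6) = 0.006329 S between n4,n2
  Y(R7) = 0.01159 S between n4,n0
  Y(R8) = 0.003175 S between n6,n3
  Y(R9) = 0.001152 S between n0,n3
  Y(R10) = 0.01938 S between n1,n4
  Y(R11) = 0.006667 S between n6,n4
  Y(R12) = 0.4566 S between n4,n3
  Y(R13) = 0.002825 S between n4,n6
  Y(R14) = 0.003322 S between n2,n6
  Y(R15) = 0.2786 S between n4,n0
  Y(R16) = 0.08929 S between n6,n0
  Y(R17) = 0.01873 S between n4,n0
  Y(R18) = 0.0004525 S between n3,n0
  Y(R19) = 0.1515 S between n3,n5
  Y(R20) = 0.1739 S between n3,n4
  Iprobe: injects 0.0147 A into n0 (from n5)
Assemble and solve the 6×6 MNA system:
  V(n1)=-0.05529  V(n2)=-0.05465  V(n3)=-0.05651  V(n4)=-0.03808  V(n5)=-0.1374  V(n6)=-0.006862

R_eq = 9.348 Ω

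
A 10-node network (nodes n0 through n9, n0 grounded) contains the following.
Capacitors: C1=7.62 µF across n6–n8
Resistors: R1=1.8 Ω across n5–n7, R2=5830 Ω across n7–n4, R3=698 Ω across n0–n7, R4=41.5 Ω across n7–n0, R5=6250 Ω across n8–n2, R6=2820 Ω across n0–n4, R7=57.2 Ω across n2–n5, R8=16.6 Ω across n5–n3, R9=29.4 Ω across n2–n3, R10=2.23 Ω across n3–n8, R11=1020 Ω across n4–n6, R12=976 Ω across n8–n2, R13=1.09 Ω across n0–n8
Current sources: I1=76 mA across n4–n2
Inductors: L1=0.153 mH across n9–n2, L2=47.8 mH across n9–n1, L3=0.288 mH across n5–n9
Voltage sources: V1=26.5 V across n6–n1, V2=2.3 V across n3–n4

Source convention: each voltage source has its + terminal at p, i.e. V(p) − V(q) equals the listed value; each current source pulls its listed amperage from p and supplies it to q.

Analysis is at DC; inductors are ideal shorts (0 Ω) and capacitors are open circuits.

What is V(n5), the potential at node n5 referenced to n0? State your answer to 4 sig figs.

MNA unknowns: 9 node voltages V₁..V_9 plus 5 source currents (L1, L2, L3, V1, V2)
C1: Y=0.000 on G[6,8]
R1: Y=0.5556 on G[5,7]
R2: Y=0.0001715 on G[7,4]
R3: Y=0.001433 on G[0,7]
R4: Y=0.02410 on G[7,0]
I1: z[4]−=0.076, z[2]+=0.076
R5: Y=0.0001600 on G[8,2]
R6: Y=0.0003546 on G[0,4]
R7: Y=0.01748 on G[2,5]
R8: Y=0.06024 on G[5,3]
R9: Y=0.03401 on G[2,3]
L1: row V9−V2=0, i_L1 at 9,2
L2: row V9−V1=0, i_L2 at 9,1
R10: Y=0.4484 on G[3,8]
L3: row V5−V9=0, i_L3 at 5,9
R11: Y=0.0009804 on G[4,6]
R12: Y=0.001025 on G[8,2]
R13: Y=0.9174 on G[0,8]
V1: row V6−V1=26.5, i_V1 at 6,1
V2: row V3−V4=2.3, i_V2 at 3,4
solve → V1=0.3694, V2=0.3694, V3=-0.02813, V4=-2.328, V5=0.3694, V6=26.87, V7=0.3524, V8=-0.008906, V9=0.3694
aux → i_L1=-0.06203, i_L2=0.02863, i_L3=-0.03340, i_V1=-0.02863, i_V2=0.04609

0.3694 V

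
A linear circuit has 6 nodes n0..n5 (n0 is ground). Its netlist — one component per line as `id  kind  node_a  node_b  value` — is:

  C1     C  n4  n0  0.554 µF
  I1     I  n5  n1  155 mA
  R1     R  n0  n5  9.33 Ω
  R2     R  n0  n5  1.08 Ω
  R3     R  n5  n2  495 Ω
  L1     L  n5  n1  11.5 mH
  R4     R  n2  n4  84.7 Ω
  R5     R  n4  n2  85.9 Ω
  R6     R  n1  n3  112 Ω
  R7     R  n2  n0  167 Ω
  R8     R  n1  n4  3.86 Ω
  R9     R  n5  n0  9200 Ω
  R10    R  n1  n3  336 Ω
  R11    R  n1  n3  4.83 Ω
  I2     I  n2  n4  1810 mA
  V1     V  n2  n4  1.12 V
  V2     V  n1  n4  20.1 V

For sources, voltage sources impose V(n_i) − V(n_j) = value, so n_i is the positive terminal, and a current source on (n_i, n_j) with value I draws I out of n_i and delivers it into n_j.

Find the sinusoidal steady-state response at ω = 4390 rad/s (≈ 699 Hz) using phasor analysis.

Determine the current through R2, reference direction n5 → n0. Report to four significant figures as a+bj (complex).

0.1116-0.04943j A

Element admittances at ω=4390 rad/s:
  Y(C1) = 0.000+0.002432j S between n4,n0
  I1: injects 0.155 A into n1 (from n5)
  Y(R1) = 0.1072+0.000j S between n0,n5
  Y(R2) = 0.9259+0.000j S between n0,n5
  Y(R3) = 0.002020+0.000j S between n5,n2
  Y(L1) = 0.000-0.01981j S between n5,n1
  Y(R4) = 0.01181+0.000j S between n2,n4
  Y(R5) = 0.01164+0.000j S between n4,n2
  Y(R6) = 0.008929+0.000j S between n1,n3
  Y(R7) = 0.005988+0.000j S between n2,n0
  Y(R8) = 0.2591+0.000j S between n1,n4
  Y(R9) = 0.0001087+0.000j S between n5,n0
  Y(R10) = 0.002976+0.000j S between n1,n3
  Y(R11) = 0.2070+0.000j S between n1,n3
  I2: injects 1.81 A into n4 (from n2)
  V1: constraint V(n2)−V(n4) = 1.12
  V2: constraint V(n1)−V(n4) = 20.1
Assemble and solve the 7×7 MNA system:
  V(n1)=4.496+15.55j  V(n2)=-14.48+15.55j  V(n3)=4.496+15.55j  V(n4)=-15.60+15.55j  V(n5)=0.1205-0.05338j
  i(V1)=-1.720-0.1246j  i(V2)=-5.361+0.08668j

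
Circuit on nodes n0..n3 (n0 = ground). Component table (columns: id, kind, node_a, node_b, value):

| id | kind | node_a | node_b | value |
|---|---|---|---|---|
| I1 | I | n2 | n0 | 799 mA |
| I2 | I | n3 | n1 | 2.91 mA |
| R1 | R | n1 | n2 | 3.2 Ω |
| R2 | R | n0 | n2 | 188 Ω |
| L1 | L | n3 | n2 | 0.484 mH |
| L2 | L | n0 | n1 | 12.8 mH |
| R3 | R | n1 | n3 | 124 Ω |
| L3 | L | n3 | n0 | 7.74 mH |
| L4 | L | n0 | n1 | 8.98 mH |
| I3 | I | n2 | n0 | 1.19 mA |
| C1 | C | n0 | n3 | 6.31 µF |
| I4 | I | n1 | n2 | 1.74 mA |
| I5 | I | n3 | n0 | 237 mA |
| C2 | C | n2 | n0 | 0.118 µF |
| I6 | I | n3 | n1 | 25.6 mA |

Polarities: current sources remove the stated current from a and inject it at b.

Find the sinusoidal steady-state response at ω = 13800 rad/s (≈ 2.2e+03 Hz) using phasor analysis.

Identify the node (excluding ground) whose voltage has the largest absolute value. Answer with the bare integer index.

Apply KCL at each of the 3 non-ground nodes and solve the resulting linear system.
Node n1: branches {I2, R1, L2, R3, L4, I4, I6} → V_1 = -0.9793+8.958j
Node n2: branches {I1, R1, R2, L1, I3, I4, C2} → V_2 = -0.6769+8.853j
Node n3: branches {I2, L1, R3, L3, C1, I5, I6} → V_3 = -0.7648+14.70j

3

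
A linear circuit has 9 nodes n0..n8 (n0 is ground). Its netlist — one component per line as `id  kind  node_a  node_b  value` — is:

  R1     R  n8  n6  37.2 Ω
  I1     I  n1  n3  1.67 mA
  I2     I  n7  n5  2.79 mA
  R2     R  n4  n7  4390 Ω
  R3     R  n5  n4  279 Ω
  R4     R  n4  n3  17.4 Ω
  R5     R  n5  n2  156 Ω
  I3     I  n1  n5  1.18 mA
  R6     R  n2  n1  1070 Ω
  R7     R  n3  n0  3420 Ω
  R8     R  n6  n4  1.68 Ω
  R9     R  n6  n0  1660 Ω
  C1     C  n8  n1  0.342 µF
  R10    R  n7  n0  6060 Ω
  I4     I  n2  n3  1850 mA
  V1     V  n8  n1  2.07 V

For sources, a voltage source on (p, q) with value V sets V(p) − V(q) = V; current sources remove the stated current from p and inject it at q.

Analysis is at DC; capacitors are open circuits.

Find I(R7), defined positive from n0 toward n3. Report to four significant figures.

MNA unknowns: 8 node voltages V₁..V_8 plus 1 source current (V1)
R1: Y=0.02688 on G[8,6]
I1: z[1]−=0.00167, z[3]+=0.00167
I2: z[7]−=0.00279, z[5]+=0.00279
R2: Y=0.0002278 on G[4,7]
R3: Y=0.003584 on G[5,4]
R4: Y=0.05747 on G[4,3]
R5: Y=0.006410 on G[5,2]
I3: z[1]−=0.00118, z[5]+=0.00118
R6: Y=0.0009346 on G[2,1]
R7: Y=0.0002924 on G[3,0]
R8: Y=0.5952 on G[6,4]
R9: Y=0.0006024 on G[6,0]
C1: Y=0.000 on G[8,1]
R10: Y=0.0001650 on G[7,0]
I4: z[2]−=1.85, z[3]+=1.85
V1: row V8−V1=2.07, i_V1 at 8,1
solve → V1=-30.12, V2=-585.6, V3=24.33, V4=-7.763, V5=-378.0, V6=-8.631, V7=-11.60, V8=-28.05
aux → i_V1=0.5220

-0.007115 A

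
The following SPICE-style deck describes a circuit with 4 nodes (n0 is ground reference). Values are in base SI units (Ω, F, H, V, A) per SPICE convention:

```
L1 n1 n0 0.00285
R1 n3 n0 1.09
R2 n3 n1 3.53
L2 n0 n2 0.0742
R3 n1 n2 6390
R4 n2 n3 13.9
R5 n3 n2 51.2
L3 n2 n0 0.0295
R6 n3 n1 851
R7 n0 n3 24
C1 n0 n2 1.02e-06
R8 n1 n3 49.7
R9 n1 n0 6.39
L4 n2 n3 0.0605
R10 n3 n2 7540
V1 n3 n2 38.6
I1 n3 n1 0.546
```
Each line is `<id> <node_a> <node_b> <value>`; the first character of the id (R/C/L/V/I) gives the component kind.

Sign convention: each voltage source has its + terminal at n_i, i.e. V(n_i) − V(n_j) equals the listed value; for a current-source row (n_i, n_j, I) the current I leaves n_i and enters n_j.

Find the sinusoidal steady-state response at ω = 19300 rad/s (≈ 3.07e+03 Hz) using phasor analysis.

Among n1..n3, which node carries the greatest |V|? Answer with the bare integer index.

2

Apply KCL at each of the 3 non-ground nodes and solve the resulting linear system.
Node n1: branches {L1, R2, R3, R6, R8, R9, I1} → V_1 = 1.042+0.4642j
Node n2: branches {L2, R3, R4, R5, L3, C1, L4, R10, V1} → V_2 = -38.77+0.6405j
Node n3: branches {R1, R2, R4, R5, R6, R7, R8, L4, R10, V1, I1} → V_3 = -0.1673+0.6405j
Source currents: i(V1)=-3.553-0.6349j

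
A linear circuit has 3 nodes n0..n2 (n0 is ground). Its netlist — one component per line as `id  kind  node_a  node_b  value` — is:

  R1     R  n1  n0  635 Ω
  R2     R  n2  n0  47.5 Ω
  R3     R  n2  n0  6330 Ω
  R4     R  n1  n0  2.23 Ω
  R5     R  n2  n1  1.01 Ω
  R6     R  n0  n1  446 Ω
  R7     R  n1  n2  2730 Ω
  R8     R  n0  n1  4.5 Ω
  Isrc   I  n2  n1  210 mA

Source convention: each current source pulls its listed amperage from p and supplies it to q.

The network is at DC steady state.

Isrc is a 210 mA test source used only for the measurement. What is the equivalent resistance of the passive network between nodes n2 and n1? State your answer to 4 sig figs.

R_eq = 0.9891 Ω

Apply KCL at each of the 2 non-ground nodes and solve the resulting linear system.
Node n1: branches {R1, R4, R5, R6, R7, R8, Isrc} → V_1 = 0.006333
Node n2: branches {R2, R3, R5, R7, Isrc} → V_2 = -0.2014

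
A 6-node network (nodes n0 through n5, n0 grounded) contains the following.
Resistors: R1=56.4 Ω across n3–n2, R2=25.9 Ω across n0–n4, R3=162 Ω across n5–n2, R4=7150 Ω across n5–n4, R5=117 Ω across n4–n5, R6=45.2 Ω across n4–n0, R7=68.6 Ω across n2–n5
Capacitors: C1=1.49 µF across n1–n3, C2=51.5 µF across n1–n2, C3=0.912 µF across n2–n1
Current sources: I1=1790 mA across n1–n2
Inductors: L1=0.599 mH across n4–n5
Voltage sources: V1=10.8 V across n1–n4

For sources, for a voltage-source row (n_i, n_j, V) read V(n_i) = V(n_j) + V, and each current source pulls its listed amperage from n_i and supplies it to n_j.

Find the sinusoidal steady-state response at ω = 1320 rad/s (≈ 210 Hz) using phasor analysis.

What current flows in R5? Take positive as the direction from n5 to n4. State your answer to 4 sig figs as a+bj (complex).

Element admittances at ω=1320 rad/s:
  Y(R1) = 0.01773+0.000j S between n3,n2
  Y(R2) = 0.03861+0.000j S between n0,n4
  Y(R3) = 0.006173+0.000j S between n5,n2
  Y(C1) = 0.000+0.001967j S between n1,n3
  I1: injects 1.79 A into n2 (from n1)
  Y(C2) = 0.000+0.06798j S between n1,n2
  Y(C3) = 0.000+0.001204j S between n2,n1
  Y(R4) = 0.0001399+0.000j S between n5,n4
  Y(R5) = 0.008547+0.000j S between n4,n5
  Y(R6) = 0.02212+0.000j S between n4,n0
  Y(R7) = 0.01458+0.000j S between n2,n5
  Y(L1) = 0.000-1.265j S between n4,n5
  V1: constraint V(n1)−V(n4) = 10.8
Assemble and solve the 6×6 MNA system:
  V(n1)=10.80+0.000j  V(n2)=16.87-20.33j  V(n3)=14.57-20.74j  V(n4)=0.000+0.000j  V(n5)=0.3397+0.2689j
  i(V1)=-0.3430+0.4273j

0.002904+0.002298j A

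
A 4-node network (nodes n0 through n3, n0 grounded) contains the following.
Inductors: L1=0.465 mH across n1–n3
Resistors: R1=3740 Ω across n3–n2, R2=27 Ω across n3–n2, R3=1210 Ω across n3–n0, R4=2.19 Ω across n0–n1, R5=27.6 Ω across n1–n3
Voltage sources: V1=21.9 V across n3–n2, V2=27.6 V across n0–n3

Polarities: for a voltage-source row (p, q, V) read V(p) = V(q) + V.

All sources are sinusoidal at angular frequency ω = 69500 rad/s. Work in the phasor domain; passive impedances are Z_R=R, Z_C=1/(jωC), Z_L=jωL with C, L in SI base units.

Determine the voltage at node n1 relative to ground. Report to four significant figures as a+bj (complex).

MNA unknowns: 3 node voltages V₁..V_3 plus 2 source currents (V1, V2)
L1: Y=0.000-0.03094j on G[1,3]
R1: Y=0.0002674+0.000j on G[3,2]
R2: Y=0.03704+0.000j on G[3,2]
R3: Y=0.0008264+0.000j on G[3,0]
R4: Y=0.4566+0.000j on G[0,1]
R5: Y=0.03623+0.000j on G[1,3]
V1: row V3−V2=21.9, i_V1 at 3,2
V2: row V0−V3=27.6, i_V2 at 0,3
solve → V1=-2.129+1.599j, V2=-49.50+0.000j, V3=-27.60+0.000j
aux → i_V1=-0.8170+0.000j, i_V2=-0.9951+0.7302j

-2.129+1.599j V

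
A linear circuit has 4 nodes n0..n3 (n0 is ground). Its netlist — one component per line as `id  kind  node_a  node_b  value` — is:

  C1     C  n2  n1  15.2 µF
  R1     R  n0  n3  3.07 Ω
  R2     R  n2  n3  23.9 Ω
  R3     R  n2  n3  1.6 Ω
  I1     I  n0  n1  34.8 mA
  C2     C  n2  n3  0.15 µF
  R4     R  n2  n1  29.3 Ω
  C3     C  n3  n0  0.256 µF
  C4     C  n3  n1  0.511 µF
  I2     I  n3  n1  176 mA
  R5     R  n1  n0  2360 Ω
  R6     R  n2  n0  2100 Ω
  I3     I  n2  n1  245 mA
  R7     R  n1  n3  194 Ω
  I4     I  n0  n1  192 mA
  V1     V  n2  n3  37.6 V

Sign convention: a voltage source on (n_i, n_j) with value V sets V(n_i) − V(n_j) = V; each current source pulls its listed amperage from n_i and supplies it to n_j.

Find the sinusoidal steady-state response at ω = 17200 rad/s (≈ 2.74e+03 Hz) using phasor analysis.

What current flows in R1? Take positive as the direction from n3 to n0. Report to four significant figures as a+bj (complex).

0.1928-0.001855j A

Element admittances at ω=17200 rad/s:
  Y(C1) = 0.000+0.2614j S between n2,n1
  Y(R1) = 0.3257+0.000j S between n0,n3
  Y(R2) = 0.04184+0.000j S between n2,n3
  Y(R3) = 0.6250+0.000j S between n2,n3
  I1: injects 0.0348 A into n1 (from n0)
  Y(C2) = 0.000+0.002580j S between n2,n3
  Y(R4) = 0.03413+0.000j S between n2,n1
  Y(C3) = 0.000+0.004403j S between n3,n0
  Y(C4) = 0.000+0.008789j S between n3,n1
  I2: injects 0.176 A into n1 (from n3)
  Y(R5) = 0.0004237+0.000j S between n1,n0
  Y(R6) = 0.0004762+0.000j S between n2,n0
  I3: injects 0.245 A into n1 (from n2)
  Y(R7) = 0.005155+0.000j S between n1,n3
  I4: injects 0.192 A into n1 (from n0)
  V1: constraint V(n2)−V(n3) = 37.6
Assemble and solve the 4×4 MNA system:
  V(n1)=37.23-1.767j  V(n2)=38.19-0.005694j  V(n3)=0.5919-0.005694j
  i(V1)=-24.91-0.4092j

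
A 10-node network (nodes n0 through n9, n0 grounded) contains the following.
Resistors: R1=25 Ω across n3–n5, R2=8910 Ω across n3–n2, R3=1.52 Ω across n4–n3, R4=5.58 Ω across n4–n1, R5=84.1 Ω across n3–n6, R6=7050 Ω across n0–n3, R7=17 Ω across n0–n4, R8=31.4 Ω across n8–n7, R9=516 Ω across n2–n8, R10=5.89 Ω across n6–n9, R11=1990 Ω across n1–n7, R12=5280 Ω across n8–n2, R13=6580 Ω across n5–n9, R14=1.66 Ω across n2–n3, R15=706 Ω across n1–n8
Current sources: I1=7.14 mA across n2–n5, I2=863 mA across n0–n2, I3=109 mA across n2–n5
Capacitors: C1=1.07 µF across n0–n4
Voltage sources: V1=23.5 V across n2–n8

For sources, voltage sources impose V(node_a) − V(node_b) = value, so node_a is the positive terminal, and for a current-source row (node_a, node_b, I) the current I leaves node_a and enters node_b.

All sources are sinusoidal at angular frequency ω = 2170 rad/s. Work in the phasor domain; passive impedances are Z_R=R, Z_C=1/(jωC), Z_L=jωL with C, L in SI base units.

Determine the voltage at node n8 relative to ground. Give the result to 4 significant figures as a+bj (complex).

-6.217-0.5752j V

Apply KCL at each of the 9 non-ground nodes and solve the resulting linear system.
Node n1: branches {R4, R11, R15} → V_1 = 14.39-0.5753j
Node n2: branches {R2, I1, I2, R9, R12, I3, R14, V1} → V_2 = 17.28-0.5752j
Node n3: branches {R1, R2, R3, R5, R6, R14} → V_3 = 15.98-0.5752j
Node n4: branches {R3, R4, C1, R7} → V_4 = 14.61-0.5753j
Node n5: branches {R1, I1, I3, R13} → V_5 = 18.87-0.5752j
Node n6: branches {R5, R10} → V_6 = 16.01-0.5752j
Node n7: branches {R8, R11} → V_7 = -5.897-0.5752j
Node n8: branches {R8, R9, R12, R15, V1} → V_8 = -6.217-0.5752j
Node n9: branches {R10, R13} → V_9 = 16.02-0.5752j
Source currents: i(V1)=-0.08938+2.331e-07j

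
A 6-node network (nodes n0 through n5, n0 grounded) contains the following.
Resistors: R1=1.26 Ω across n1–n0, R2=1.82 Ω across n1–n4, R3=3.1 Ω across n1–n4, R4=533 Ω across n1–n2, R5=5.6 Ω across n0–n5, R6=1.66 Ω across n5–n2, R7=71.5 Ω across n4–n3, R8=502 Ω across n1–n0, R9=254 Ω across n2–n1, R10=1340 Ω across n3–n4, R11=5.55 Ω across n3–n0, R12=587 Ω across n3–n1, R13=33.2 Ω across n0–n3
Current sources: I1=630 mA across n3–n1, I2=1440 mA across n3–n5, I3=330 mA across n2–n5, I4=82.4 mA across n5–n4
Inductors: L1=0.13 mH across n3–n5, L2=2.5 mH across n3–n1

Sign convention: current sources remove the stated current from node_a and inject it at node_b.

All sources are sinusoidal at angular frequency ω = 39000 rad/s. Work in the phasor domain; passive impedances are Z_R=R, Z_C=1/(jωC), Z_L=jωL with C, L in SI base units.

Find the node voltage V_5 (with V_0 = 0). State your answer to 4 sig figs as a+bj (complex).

Apply KCL at each of the 5 non-ground nodes and solve the resulting linear system.
Node n1: branches {R1, R2, R3, R4, I1, R8, R9, L2, R12} → V_1 = 0.7669+0.01259j
Node n2: branches {R4, R6, R9, I3} → V_2 = -0.2911+3.559j
Node n3: branches {I1, R7, I2, R10, R11, L1, L2, R12, R13} → V_3 = -3.111-3.098j
Node n4: branches {R2, R3, R7, R10, I4} → V_4 = 0.7954-0.03910j
Node n5: branches {R5, R6, I2, I3, L1, I4} → V_5 = 0.2465+3.593j

0.2465+3.593j V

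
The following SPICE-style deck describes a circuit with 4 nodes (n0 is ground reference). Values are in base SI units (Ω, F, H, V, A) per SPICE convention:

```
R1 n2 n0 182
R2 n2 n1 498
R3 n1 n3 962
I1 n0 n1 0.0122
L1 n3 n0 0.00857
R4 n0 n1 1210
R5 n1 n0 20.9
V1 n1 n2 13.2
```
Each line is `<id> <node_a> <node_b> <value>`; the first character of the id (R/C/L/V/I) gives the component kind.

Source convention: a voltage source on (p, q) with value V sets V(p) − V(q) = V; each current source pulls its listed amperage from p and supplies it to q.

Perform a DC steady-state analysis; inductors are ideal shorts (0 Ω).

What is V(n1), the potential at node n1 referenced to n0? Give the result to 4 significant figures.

MNA unknowns: 3 node voltages V₁..V_3 plus 2 source currents (L1, V1)
R1: Y=0.005495 on G[2,0]
R2: Y=0.002008 on G[2,1]
R3: Y=0.001040 on G[1,3]
I1: z[0]−=0.0122, z[1]+=0.0122
L1: row V3−V0=0, i_L1 at 3,0
R4: Y=0.0008264 on G[0,1]
R5: Y=0.04785 on G[1,0]
V1: row V1−V2=13.2, i_V1 at 1,2
solve → V1=1.535, V2=-11.67, V3=0.000
aux → i_L1=0.001595, i_V1=-0.09060

1.535 V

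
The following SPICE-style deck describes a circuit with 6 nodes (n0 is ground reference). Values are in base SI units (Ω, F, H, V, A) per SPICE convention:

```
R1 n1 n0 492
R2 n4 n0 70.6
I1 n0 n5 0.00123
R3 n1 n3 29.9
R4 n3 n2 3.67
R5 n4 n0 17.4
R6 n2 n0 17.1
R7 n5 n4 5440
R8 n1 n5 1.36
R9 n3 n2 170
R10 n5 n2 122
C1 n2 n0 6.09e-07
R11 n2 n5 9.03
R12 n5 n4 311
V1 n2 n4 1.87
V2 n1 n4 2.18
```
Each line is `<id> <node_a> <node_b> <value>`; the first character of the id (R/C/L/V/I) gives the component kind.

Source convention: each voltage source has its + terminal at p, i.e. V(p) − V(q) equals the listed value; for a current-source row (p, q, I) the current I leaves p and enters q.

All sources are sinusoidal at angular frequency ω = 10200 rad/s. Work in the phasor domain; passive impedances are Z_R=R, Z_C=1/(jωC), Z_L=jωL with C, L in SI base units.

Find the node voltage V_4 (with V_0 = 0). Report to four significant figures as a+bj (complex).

Apply KCL at each of the 5 non-ground nodes and solve the resulting linear system.
Node n1: branches {R1, R3, R8, V2} → V_1 = 1.326-0.04776j
Node n2: branches {R4, R6, R9, R10, C1, R11, V1} → V_2 = 1.016-0.04776j
Node n3: branches {R3, R4, R9} → V_3 = 1.049-0.04776j
Node n4: branches {R2, R5, R7, R12, V1, V2} → V_4 = -0.8540-0.04776j
Node n5: branches {I1, R7, R8, R10, R11, R12} → V_5 = 1.276-0.04776j
Source currents: i(V1)=-0.01956-0.003518j, i(V2)=-0.04886+9.707e-05j

-0.8540-0.04776j V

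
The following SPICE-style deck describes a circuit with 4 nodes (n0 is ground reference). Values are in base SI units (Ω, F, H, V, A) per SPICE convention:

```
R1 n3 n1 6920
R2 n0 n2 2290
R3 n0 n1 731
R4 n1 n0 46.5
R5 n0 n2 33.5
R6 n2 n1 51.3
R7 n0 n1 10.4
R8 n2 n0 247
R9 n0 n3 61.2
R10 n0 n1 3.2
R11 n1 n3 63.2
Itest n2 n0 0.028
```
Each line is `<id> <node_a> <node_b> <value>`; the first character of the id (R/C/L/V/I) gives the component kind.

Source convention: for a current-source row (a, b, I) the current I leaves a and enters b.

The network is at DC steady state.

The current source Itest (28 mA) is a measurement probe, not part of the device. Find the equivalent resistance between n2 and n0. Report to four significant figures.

R_eq = 18.87 Ω

Element admittances at DC:
  Y(R1) = 0.0001445 S between n3,n1
  Y(R2) = 0.0004367 S between n0,n2
  Y(R3) = 0.001368 S between n0,n1
  Y(R4) = 0.02151 S between n1,n0
  Y(R5) = 0.02985 S between n0,n2
  Y(R6) = 0.01949 S between n2,n1
  Y(R7) = 0.09615 S between n0,n1
  Y(R8) = 0.004049 S between n2,n0
  Y(R9) = 0.01634 S between n0,n3
  Y(R10) = 0.3125 S between n0,n1
  Y(R11) = 0.01582 S between n1,n3
  Itest: injects 0.028 A into n0 (from n2)
Assemble and solve the 3×3 MNA system:
  V(n1)=-0.02243  V(n2)=-0.5283  V(n3)=-0.01109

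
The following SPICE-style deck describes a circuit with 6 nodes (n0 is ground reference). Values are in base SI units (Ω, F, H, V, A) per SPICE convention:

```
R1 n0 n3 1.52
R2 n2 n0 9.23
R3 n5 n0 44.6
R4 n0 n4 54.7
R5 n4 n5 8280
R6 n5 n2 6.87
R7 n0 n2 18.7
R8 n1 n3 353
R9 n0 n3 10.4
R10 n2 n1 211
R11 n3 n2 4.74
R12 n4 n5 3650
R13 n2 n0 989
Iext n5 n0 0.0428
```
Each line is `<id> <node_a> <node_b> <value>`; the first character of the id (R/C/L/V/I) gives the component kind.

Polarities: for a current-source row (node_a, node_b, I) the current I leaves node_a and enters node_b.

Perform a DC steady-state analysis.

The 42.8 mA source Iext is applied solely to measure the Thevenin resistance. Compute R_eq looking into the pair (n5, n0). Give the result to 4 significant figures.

MNA unknowns: 5 node voltages V₁..V_5
R1: Y=0.6579 on G[0,3]
R2: Y=0.1083 on G[2,0]
R3: Y=0.02242 on G[5,0]
R4: Y=0.01828 on G[0,4]
R5: Y=0.0001208 on G[4,5]
R6: Y=0.1456 on G[5,2]
R7: Y=0.05348 on G[0,2]
R8: Y=0.002833 on G[1,3]
R9: Y=0.09615 on G[0,3]
R10: Y=0.004739 on G[2,1]
R11: Y=0.2110 on G[3,2]
R12: Y=0.0002740 on G[4,5]
R13: Y=0.001011 on G[2,0]
Iext: z[5]−=0.0428, z[0]+=0.0428
solve → V1=-0.07520, V2=-0.1062, V3=-0.02337, V4=-0.007313, V5=-0.3460

R_eq = 8.084 Ω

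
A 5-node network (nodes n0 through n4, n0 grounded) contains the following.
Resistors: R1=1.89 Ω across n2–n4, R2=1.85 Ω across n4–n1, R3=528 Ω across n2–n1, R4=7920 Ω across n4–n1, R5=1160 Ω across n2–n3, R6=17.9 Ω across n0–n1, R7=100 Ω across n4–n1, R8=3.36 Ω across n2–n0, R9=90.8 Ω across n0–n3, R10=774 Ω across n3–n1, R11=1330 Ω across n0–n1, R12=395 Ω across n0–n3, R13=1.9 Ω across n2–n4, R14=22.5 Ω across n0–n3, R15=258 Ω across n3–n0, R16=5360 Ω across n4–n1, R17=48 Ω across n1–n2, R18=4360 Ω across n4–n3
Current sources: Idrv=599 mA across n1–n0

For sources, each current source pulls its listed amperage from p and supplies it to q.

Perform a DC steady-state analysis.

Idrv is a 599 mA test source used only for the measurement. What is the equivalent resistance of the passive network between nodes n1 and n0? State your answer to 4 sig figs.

R_eq = 4.424 Ω

Element admittances at DC:
  Y(R1) = 0.5291 S between n2,n4
  Y(R2) = 0.5405 S between n4,n1
  Y(R3) = 0.001894 S between n2,n1
  Y(R4) = 0.0001263 S between n4,n1
  Y(R5) = 0.0008621 S between n2,n3
  Y(R6) = 0.05587 S between n0,n1
  Y(R7) = 0.01000 S between n4,n1
  Y(R8) = 0.2976 S between n2,n0
  Y(R9) = 0.01101 S between n0,n3
  Y(R10) = 0.001292 S between n3,n1
  Y(R11) = 0.0007519 S between n0,n1
  Y(R12) = 0.002532 S between n0,n3
  Y(R13) = 0.5263 S between n2,n4
  Y(R14) = 0.04444 S between n0,n3
  Y(R15) = 0.003876 S between n3,n0
  Y(R16) = 0.0001866 S between n4,n1
  Y(R17) = 0.02083 S between n1,n2
  Y(R18) = 0.0002294 S between n4,n3
  Idrv: injects 0.599 A into n0 (from n1)
Assemble and solve the 4×4 MNA system:
  V(n1)=-2.650  V(n2)=-1.492  V(n3)=-0.08005  V(n4)=-1.889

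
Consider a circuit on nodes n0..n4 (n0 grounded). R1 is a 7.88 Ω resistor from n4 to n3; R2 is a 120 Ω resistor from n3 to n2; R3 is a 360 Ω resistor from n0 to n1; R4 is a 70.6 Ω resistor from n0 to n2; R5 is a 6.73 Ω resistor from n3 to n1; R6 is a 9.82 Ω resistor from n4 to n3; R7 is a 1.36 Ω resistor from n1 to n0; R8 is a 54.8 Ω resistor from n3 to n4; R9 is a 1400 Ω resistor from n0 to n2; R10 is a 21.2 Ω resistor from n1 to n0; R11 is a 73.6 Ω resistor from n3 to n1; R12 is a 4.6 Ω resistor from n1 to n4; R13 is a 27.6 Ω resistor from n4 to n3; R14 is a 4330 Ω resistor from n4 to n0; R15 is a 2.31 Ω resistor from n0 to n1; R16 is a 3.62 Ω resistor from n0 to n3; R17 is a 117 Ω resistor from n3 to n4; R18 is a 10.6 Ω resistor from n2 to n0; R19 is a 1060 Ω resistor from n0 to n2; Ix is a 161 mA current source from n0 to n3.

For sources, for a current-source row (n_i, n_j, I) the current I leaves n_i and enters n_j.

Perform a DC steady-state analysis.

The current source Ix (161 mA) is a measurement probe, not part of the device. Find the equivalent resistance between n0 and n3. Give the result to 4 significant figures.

R_eq = 1.937 Ω

MNA unknowns: 4 node voltages V₁..V_4
R1: Y=0.1269 on G[4,3]
R2: Y=0.008333 on G[3,2]
R3: Y=0.002778 on G[0,1]
R4: Y=0.01416 on G[0,2]
R5: Y=0.1486 on G[3,1]
R6: Y=0.1018 on G[4,3]
R7: Y=0.7353 on G[1,0]
R8: Y=0.01825 on G[3,4]
R9: Y=0.0007143 on G[0,2]
R10: Y=0.04717 on G[1,0]
R11: Y=0.01359 on G[3,1]
R12: Y=0.2174 on G[1,4]
R13: Y=0.03623 on G[4,3]
R14: Y=0.0002309 on G[4,0]
R15: Y=0.4329 on G[0,1]
R16: Y=0.2762 on G[0,3]
R17: Y=0.008547 on G[3,4]
R18: Y=0.09434 on G[2,0]
R19: Y=0.0009434 on G[0,2]
Ix: z[0]−=0.161, z[3]+=0.161
solve → V1=0.05942, V2=0.02193, V3=0.3119, V4=0.2040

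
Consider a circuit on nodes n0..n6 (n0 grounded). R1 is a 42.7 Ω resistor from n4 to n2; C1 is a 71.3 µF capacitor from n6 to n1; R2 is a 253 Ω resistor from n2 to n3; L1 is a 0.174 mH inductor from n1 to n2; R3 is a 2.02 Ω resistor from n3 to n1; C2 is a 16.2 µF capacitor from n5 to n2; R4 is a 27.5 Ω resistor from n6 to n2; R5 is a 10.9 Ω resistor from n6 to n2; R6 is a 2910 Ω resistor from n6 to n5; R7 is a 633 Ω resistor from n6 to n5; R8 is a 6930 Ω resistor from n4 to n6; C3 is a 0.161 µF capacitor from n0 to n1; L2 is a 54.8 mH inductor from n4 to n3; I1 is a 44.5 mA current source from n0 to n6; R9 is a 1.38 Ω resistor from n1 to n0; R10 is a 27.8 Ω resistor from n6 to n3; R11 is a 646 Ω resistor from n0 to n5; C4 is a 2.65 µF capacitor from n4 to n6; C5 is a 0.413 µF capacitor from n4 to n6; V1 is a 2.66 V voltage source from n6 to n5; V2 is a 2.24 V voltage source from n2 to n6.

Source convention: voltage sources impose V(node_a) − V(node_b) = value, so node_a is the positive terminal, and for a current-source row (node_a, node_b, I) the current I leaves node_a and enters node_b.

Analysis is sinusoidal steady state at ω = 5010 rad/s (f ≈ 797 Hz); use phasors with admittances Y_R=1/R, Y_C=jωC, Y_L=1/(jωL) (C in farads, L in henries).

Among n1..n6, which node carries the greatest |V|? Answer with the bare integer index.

5

Element admittances at ω=5010 rad/s:
  Y(R1) = 0.02342+0.000j S between n4,n2
  Y(C1) = 0.000+0.3572j S between n6,n1
  Y(R2) = 0.003953+0.000j S between n2,n3
  Y(L1) = 0.000-1.147j S between n1,n2
  Y(R3) = 0.4950+0.000j S between n3,n1
  Y(C2) = 0.000+0.08116j S between n5,n2
  Y(R4) = 0.03636+0.000j S between n6,n2
  Y(R5) = 0.09174+0.000j S between n6,n2
  Y(R6) = 0.0003436+0.000j S between n6,n5
  Y(R7) = 0.001580+0.000j S between n6,n5
  Y(R8) = 0.0001443+0.000j S between n4,n6
  Y(C3) = 0.000+0.0008066j S between n0,n1
  Y(L2) = 0.000-0.003642j S between n4,n3
  I1: injects 0.0445 A into n6 (from n0)
  Y(R9) = 0.7246+0.000j S between n1,n0
  Y(R10) = 0.03597+0.000j S between n6,n3
  Y(R11) = 0.001548+0.000j S between n0,n5
  Y(C4) = 0.000+0.01328j S between n4,n6
  Y(C5) = 0.000+0.002069j S between n4,n6
  V1: constraint V(n6)−V(n5) = 2.66
  V2: constraint V(n2)−V(n6) = 2.24
Assemble and solve the 8×8 MNA system:
  V(n1)=0.07385-0.0005366j  V(n2)=-0.9226+0.2127j  V(n3)=-0.1584+0.02509j  V(n4)=-1.585-1.035j  V(n5)=-5.823+0.2127j  V(n6)=-3.163+0.2127j
  i(V1)=-0.01413-0.3974j  i(V2)=-0.5441-1.571j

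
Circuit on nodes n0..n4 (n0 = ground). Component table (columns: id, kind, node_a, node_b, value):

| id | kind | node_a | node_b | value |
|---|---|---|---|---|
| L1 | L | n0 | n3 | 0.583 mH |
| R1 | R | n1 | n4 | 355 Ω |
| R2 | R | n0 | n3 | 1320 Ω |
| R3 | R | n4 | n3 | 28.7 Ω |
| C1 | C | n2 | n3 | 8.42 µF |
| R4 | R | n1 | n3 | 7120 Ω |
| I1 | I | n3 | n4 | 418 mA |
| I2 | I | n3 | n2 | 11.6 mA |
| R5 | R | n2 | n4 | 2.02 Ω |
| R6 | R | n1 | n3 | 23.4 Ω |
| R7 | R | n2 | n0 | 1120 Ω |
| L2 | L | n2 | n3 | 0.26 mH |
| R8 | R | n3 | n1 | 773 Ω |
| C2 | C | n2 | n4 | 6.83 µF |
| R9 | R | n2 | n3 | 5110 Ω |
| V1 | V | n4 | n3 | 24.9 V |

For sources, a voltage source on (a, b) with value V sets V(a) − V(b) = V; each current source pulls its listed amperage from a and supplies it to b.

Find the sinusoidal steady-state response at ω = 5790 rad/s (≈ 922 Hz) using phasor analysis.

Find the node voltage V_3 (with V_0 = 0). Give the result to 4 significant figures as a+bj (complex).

MNA unknowns: 4 node voltages V₁..V_4 plus 1 source current (V1)
L1: Y=0.000-0.2962j on G[0,3]
R1: Y=0.002817+0.000j on G[1,4]
R2: Y=0.0007576+0.000j on G[0,3]
R3: Y=0.03484+0.000j on G[4,3]
C1: Y=0.000+0.04875j on G[2,3]
R4: Y=0.0001404+0.000j on G[1,3]
I1: z[3]−=0.418, z[4]+=0.418
I2: z[3]−=0.0116, z[2]+=0.0116
R5: Y=0.4950+0.000j on G[2,4]
R6: Y=0.04274+0.000j on G[1,3]
R7: Y=0.0008929+0.000j on G[2,0]
L2: Y=0.000-0.6643j on G[2,3]
R8: Y=0.001294+0.000j on G[3,1]
C2: Y=0.000+0.03955j on G[2,4]
R9: Y=0.0001957+0.000j on G[2,3]
V1: row V4−V3=24.9, i_V1 at 4,3
solve → V1=1.532-0.02919j, V2=9.651+13.11j, V3=0.03945-0.02919j, V4=24.94-0.02919j
aux → i_V1=-8.604+5.902j

0.03945-0.02919j V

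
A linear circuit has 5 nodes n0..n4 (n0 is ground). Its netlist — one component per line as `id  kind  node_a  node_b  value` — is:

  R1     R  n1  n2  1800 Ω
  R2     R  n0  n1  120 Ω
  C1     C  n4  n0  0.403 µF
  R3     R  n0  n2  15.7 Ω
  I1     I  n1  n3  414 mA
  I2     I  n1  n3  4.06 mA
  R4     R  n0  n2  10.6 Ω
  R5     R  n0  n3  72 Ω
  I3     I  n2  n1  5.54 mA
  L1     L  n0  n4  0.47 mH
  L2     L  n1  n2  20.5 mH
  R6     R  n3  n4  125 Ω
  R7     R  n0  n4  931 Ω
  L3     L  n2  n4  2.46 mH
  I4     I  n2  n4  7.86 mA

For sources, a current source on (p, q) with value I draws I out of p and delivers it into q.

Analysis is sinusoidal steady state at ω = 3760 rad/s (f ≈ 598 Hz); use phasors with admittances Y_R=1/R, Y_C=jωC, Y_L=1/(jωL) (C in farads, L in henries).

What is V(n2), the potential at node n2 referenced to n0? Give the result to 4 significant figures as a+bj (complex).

Element admittances at ω=3760 rad/s:
  Y(R1) = 0.0005556+0.000j S between n1,n2
  Y(R2) = 0.008333+0.000j S between n0,n1
  Y(C1) = 0.000+0.001515j S between n4,n0
  Y(R3) = 0.06369+0.000j S between n0,n2
  I1: injects 0.414 A into n3 (from n1)
  I2: injects 0.00406 A into n3 (from n1)
  Y(R4) = 0.09434+0.000j S between n0,n2
  Y(R5) = 0.01389+0.000j S between n0,n3
  I3: injects 0.00554 A into n1 (from n2)
  Y(L1) = 0.000-0.5659j S between n0,n4
  Y(L2) = 0.000-0.01297j S between n1,n2
  Y(R6) = 0.008000+0.000j S between n3,n4
  Y(R7) = 0.001074+0.000j S between n0,n4
  Y(L3) = 0.000-0.1081j S between n2,n4
  I4: injects 0.00786 A into n4 (from n2)
Assemble and solve the 4×4 MNA system:
  V(n1)=-16.00-20.81j  V(n2)=-1.741+0.09608j  V(n3)=19.00+0.09389j  V(n4)=-0.2776+0.2569j

-1.741+0.09608j V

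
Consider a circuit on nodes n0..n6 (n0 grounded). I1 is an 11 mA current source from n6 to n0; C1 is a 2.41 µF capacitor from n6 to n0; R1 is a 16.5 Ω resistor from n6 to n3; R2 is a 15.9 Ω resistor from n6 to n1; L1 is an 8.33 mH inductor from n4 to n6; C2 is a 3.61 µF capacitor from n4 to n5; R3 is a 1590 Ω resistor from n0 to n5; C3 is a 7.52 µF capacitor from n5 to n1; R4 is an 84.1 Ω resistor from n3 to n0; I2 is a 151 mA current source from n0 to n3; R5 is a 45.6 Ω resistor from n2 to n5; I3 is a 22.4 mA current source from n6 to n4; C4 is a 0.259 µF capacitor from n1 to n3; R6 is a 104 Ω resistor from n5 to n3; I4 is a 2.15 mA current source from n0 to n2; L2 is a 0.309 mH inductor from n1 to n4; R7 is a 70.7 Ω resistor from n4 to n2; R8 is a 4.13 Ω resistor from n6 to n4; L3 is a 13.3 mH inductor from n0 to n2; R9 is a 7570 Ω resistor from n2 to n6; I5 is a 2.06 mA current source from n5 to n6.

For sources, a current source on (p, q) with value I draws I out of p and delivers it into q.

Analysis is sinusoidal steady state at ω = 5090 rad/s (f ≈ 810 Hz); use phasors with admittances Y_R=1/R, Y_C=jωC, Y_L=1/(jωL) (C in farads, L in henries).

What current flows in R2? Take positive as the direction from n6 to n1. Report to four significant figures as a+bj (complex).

Element admittances at ω=5090 rad/s:
  I1: injects 0.011 A into n0 (from n6)
  Y(C1) = 0.000+0.01227j S between n6,n0
  Y(R1) = 0.06061+0.000j S between n6,n3
  Y(R2) = 0.06289+0.000j S between n6,n1
  Y(L1) = 0.000-0.02359j S between n4,n6
  Y(C2) = 0.000+0.01837j S between n4,n5
  Y(R3) = 0.0006289+0.000j S between n0,n5
  Y(C3) = 0.000+0.03828j S between n5,n1
  Y(R4) = 0.01189+0.000j S between n3,n0
  I2: injects 0.151 A into n3 (from n0)
  Y(R5) = 0.02193+0.000j S between n2,n5
  I3: injects 0.0224 A into n4 (from n6)
  Y(C4) = 0.000+0.001318j S between n1,n3
  Y(R6) = 0.009615+0.000j S between n5,n3
  I4: injects 0.00215 A into n2 (from n0)
  Y(L2) = 0.000-0.6358j S between n1,n4
  Y(R7) = 0.01414+0.000j S between n4,n2
  Y(R8) = 0.2421+0.000j S between n6,n4
  Y(L3) = 0.000-0.01477j S between n0,n2
  Y(R9) = 0.0001321+0.000j S between n2,n6
  I5: injects 0.00206 A into n6 (from n5)
Assemble and solve the 6×6 MNA system:
  V(n1)=6.716+0.3858j  V(n2)=5.898+3.198j  V(n3)=7.750+0.2189j  V(n4)=6.737+0.4128j  V(n5)=7.407+1.039j  V(n6)=6.837+0.1542j

0.007612-0.01456j A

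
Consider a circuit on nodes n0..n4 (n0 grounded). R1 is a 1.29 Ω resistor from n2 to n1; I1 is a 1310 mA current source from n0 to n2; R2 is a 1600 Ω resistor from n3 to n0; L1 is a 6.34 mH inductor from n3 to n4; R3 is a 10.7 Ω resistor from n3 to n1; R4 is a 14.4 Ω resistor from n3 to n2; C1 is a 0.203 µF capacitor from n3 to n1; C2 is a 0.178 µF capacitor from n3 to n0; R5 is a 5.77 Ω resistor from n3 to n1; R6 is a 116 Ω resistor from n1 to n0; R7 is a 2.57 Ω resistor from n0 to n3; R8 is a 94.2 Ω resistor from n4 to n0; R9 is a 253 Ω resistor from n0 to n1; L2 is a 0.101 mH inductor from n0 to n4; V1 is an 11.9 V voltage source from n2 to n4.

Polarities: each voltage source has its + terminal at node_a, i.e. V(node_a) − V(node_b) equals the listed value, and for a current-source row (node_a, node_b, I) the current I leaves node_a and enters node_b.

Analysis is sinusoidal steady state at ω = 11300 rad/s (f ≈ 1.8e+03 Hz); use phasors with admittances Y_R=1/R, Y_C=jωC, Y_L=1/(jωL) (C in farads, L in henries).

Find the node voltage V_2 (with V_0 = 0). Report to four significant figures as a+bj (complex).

Element admittances at ω=11300 rad/s:
  Y(R1) = 0.7752+0.000j S between n2,n1
  I1: injects 1.31 A into n2 (from n0)
  Y(R2) = 0.0006250+0.000j S between n3,n0
  Y(L1) = 0.000-0.01396j S between n3,n4
  Y(R3) = 0.09346+0.000j S between n3,n1
  Y(R4) = 0.06944+0.000j S between n3,n2
  Y(C1) = 0.000+0.002294j S between n3,n1
  Y(C2) = 0.000+0.002011j S between n3,n0
  Y(R5) = 0.1733+0.000j S between n3,n1
  Y(R6) = 0.008621+0.000j S between n1,n0
  Y(R7) = 0.3891+0.000j S between n0,n3
  Y(R8) = 0.01062+0.000j S between n4,n0
  Y(R9) = 0.003953+0.000j S between n0,n1
  Y(L2) = 0.000-0.8762j S between n0,n4
  V1: constraint V(n2)−V(n4) = 11.9
Assemble and solve the 5×5 MNA system:
  V(n1)=9.876-0.6200j  V(n2)=11.80-0.7579j  V(n3)=4.748-0.2041j  V(n4)=-0.09796-0.7579j
  i(V1)=-0.6729+0.1454j

11.80-0.7579j V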